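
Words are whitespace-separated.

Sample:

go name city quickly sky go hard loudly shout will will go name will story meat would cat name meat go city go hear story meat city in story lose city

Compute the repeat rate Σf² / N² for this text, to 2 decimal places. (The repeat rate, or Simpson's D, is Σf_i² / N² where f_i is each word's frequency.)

0.09

Frequencies: go:5, city:4, name:3, will:3, story:3, meat:3, quickly:1, sky:1, hard:1, loudly:1, shout:1, would:1, cat:1, hear:1, in:1, lose:1
Σf² = 87; N² = 961
Repeat rate = 87 / 961 = 0.09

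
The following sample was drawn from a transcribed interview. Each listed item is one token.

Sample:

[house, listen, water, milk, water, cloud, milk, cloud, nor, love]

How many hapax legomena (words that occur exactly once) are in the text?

4

Frequencies: water:2, milk:2, cloud:2, house:1, listen:1, nor:1, love:1
Hapax (freq=1): house, listen, love, nor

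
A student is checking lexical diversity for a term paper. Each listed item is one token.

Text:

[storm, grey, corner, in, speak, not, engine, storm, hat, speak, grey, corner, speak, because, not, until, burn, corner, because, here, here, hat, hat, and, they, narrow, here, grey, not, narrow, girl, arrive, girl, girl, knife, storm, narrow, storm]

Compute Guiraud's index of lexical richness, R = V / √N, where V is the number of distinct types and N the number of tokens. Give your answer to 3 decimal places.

N = 38, V = 18.
√N = 6.164414
R = 18 / 6.164414 = 2.920

2.920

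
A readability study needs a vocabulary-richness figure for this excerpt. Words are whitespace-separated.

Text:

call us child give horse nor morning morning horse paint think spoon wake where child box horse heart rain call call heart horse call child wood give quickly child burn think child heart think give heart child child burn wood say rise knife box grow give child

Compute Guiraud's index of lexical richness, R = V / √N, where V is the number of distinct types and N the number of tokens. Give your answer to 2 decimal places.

N = 47, V = 22.
√N = 6.855655
R = 22 / 6.855655 = 3.21

3.21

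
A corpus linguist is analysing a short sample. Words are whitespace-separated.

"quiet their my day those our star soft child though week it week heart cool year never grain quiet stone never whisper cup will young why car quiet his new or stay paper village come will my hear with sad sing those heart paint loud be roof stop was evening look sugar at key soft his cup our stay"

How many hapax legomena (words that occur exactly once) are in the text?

34

Frequencies: quiet:3, my:2, those:2, our:2, soft:2, week:2, heart:2, never:2, cup:2, will:2, his:2, stay:2, their:1, day:1, star:1, child:1, though:1, it:1, cool:1, year:1, … (26 more, each freq 1)
Hapax (freq=1): at, be, car, child, come, cool, day, evening, grain, hear, it, key, look, loud, new, or, paint, paper, roof, sad, sing, star, stone, stop, sugar, their, though, village, was, whisper, why, with, year, young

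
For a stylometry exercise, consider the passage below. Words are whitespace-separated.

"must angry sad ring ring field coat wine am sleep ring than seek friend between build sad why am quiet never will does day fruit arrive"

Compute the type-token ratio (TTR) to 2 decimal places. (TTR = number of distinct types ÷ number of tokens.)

0.85

N = 26 tokens, V = 22 types.
TTR = V / N = 22 / 26 = 0.85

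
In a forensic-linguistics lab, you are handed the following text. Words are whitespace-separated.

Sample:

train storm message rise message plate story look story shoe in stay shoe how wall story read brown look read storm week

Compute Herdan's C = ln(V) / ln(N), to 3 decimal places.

0.876

N = 22, V = 15.
ln(V) = 2.708050, ln(N) = 3.091042
C = 2.708050 / 3.091042 = 0.876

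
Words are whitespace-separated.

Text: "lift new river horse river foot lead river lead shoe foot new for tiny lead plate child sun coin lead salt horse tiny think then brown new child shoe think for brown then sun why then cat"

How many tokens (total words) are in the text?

Tokens: lift, new, river, horse, river, foot, lead, river, lead, shoe, foot, new, for, tiny, lead, plate, child, sun, coin, lead, salt, horse, tiny, think, then, brown, new, child, shoe, think, for, brown, then, sun, why, then, cat
N = 37

37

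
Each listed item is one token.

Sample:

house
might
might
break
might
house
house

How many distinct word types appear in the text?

Distinct types: {break, house, might}
V = 3

3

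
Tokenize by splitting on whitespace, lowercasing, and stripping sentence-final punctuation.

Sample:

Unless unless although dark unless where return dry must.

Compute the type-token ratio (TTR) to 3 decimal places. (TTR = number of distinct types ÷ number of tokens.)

0.778

N = 9 tokens, V = 7 types.
TTR = V / N = 7 / 9 = 0.778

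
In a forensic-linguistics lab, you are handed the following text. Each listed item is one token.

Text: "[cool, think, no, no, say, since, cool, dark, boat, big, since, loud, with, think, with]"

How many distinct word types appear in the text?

Distinct types: {big, boat, cool, dark, loud, no, say, since, think, with}
V = 10

10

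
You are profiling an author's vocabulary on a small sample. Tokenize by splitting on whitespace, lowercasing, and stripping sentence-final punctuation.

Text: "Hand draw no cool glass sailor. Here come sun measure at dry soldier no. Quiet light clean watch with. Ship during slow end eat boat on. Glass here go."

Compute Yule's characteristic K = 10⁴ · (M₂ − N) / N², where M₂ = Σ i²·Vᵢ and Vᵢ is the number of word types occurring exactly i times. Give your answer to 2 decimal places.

Frequencies: no:2, glass:2, here:2, hand:1, draw:1, cool:1, sailor:1, come:1, sun:1, measure:1, at:1, dry:1, soldier:1, quiet:1, light:1, clean:1, watch:1, with:1, ship:1, during:1, … (6 more, each freq 1)
N = 29. Frequency spectrum: V_1=23, V_2=3
M₂ = 1²·23 + 2²·3 = 35
K = 10000 × (35 − 29) / 29² = 71.34

71.34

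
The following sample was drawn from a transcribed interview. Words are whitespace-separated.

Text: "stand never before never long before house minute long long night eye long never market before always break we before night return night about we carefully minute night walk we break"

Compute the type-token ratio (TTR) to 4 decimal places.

N = 31 tokens, V = 16 types.
TTR = V / N = 16 / 31 = 0.5161

0.5161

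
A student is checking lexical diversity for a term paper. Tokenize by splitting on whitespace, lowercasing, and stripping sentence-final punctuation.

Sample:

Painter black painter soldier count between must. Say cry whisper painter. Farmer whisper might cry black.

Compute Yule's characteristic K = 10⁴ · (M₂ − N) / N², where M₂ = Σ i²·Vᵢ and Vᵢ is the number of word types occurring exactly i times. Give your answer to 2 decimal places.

Frequencies: painter:3, black:2, cry:2, whisper:2, soldier:1, count:1, between:1, must:1, say:1, farmer:1, might:1
N = 16. Frequency spectrum: V_1=7, V_2=3, V_3=1
M₂ = 1²·7 + 2²·3 + 3²·1 = 28
K = 10000 × (28 − 16) / 16² = 468.75

468.75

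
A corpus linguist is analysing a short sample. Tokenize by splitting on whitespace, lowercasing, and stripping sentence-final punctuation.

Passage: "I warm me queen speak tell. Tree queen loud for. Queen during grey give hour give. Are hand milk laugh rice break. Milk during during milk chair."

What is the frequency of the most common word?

3

Frequencies: queen:3, during:3, milk:3, give:2, i:1, warm:1, me:1, speak:1, tell:1, tree:1, loud:1, for:1, grey:1, hour:1, are:1, hand:1, laugh:1, rice:1, break:1, chair:1
Most common: 'queen' with frequency 3.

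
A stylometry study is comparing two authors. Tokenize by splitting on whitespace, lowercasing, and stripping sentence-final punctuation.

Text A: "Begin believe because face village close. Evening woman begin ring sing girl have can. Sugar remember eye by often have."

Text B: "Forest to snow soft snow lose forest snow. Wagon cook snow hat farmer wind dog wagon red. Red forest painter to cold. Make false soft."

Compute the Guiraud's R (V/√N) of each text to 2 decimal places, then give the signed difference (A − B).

A: V=18, N=20, R=4.02
B: V=16, N=25, R=3.20
Difference = 4.02 − 3.20 = 0.82

0.82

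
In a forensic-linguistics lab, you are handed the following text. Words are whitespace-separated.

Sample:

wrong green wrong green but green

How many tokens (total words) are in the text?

6

Tokens: wrong, green, wrong, green, but, green
N = 6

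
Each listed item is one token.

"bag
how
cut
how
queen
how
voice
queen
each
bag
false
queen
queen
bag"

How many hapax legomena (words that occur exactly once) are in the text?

4

Frequencies: queen:4, bag:3, how:3, cut:1, voice:1, each:1, false:1
Hapax (freq=1): cut, each, false, voice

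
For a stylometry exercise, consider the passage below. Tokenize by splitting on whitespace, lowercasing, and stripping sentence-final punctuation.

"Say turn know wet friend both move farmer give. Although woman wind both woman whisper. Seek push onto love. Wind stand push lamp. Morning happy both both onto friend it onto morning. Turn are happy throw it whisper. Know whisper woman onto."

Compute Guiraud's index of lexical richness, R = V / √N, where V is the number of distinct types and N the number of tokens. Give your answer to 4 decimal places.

N = 42, V = 24.
√N = 6.480741
R = 24 / 6.480741 = 3.7033

3.7033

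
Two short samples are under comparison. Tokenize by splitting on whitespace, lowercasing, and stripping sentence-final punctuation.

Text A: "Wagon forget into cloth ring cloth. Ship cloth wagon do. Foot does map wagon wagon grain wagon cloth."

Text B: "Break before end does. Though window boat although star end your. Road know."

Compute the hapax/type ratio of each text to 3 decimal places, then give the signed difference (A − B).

A: hapax=9, V=11, ratio=0.818
B: hapax=11, V=12, ratio=0.917
Difference = 0.818 − 0.917 = -0.099

-0.099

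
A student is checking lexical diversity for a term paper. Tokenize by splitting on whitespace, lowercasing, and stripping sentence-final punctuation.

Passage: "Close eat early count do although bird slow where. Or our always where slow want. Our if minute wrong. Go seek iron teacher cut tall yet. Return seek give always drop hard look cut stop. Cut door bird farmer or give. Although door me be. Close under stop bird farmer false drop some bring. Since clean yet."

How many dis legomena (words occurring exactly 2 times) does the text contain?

14

Frequencies: bird:3, cut:3, close:2, although:2, slow:2, where:2, or:2, our:2, always:2, seek:2, yet:2, give:2, drop:2, stop:2, door:2, farmer:2, eat:1, early:1, count:1, do:1, … (19 more, each freq 1)
Words with frequency 2: although, always, close, door, drop, farmer, give, or, our, seek, slow, stop, where, yet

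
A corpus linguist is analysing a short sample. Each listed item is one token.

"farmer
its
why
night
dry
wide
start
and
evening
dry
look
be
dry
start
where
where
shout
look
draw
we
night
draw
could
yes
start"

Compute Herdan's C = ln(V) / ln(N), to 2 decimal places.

0.88

N = 25, V = 17.
ln(V) = 2.833213, ln(N) = 3.218876
C = 2.833213 / 3.218876 = 0.88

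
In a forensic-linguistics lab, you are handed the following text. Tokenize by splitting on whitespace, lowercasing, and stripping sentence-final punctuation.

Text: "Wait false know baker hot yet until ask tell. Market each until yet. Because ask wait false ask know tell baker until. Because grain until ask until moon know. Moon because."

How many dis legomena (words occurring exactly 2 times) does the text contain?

Frequencies: until:5, ask:4, know:3, because:3, wait:2, false:2, baker:2, yet:2, tell:2, moon:2, hot:1, market:1, each:1, grain:1
Words with frequency 2: baker, false, moon, tell, wait, yet

6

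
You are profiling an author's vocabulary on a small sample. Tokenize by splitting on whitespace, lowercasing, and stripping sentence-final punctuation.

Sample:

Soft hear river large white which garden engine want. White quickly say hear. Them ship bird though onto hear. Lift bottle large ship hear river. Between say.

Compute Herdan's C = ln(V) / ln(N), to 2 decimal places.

0.89

N = 27, V = 19.
ln(V) = 2.944439, ln(N) = 3.295837
C = 2.944439 / 3.295837 = 0.89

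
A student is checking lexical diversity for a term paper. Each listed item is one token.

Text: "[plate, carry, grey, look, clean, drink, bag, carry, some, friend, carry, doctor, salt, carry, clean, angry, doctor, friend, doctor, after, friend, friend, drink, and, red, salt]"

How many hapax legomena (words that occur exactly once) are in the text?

9

Frequencies: carry:4, friend:4, doctor:3, clean:2, drink:2, salt:2, plate:1, grey:1, look:1, bag:1, some:1, angry:1, after:1, and:1, red:1
Hapax (freq=1): after, and, angry, bag, grey, look, plate, red, some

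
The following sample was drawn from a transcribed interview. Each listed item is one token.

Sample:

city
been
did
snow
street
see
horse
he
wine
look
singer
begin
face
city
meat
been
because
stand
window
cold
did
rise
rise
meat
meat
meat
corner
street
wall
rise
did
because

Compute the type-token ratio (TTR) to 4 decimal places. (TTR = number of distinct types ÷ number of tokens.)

N = 32 tokens, V = 21 types.
TTR = V / N = 21 / 32 = 0.6563

0.6563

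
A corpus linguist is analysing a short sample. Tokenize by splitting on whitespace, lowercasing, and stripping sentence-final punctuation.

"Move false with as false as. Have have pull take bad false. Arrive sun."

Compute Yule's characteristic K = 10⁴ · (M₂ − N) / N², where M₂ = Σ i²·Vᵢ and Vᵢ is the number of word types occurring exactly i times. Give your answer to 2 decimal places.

Frequencies: false:3, as:2, have:2, move:1, with:1, pull:1, take:1, bad:1, arrive:1, sun:1
N = 14. Frequency spectrum: V_1=7, V_2=2, V_3=1
M₂ = 1²·7 + 2²·2 + 3²·1 = 24
K = 10000 × (24 − 14) / 14² = 510.20

510.20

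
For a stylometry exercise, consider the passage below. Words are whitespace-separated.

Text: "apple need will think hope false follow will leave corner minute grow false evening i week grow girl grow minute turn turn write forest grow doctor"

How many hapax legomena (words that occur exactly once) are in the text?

14

Frequencies: grow:4, will:2, false:2, minute:2, turn:2, apple:1, need:1, think:1, hope:1, follow:1, leave:1, corner:1, evening:1, i:1, week:1, girl:1, write:1, forest:1, doctor:1
Hapax (freq=1): apple, corner, doctor, evening, follow, forest, girl, hope, i, leave, need, think, week, write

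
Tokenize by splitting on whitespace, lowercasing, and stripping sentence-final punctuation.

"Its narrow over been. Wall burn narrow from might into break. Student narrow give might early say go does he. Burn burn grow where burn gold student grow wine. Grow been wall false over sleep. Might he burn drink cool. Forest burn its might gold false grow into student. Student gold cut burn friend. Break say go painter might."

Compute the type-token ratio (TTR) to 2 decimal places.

N = 59 tokens, V = 29 types.
TTR = V / N = 29 / 59 = 0.49

0.49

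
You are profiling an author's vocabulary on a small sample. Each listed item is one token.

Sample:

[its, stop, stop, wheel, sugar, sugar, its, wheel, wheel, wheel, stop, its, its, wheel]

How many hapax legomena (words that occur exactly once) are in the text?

0

Frequencies: wheel:5, its:4, stop:3, sugar:2
Hapax (freq=1): (none)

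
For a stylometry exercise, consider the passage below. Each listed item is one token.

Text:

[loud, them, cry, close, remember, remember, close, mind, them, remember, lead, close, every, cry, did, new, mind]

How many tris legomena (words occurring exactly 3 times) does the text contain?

Frequencies: close:3, remember:3, them:2, cry:2, mind:2, loud:1, lead:1, every:1, did:1, new:1
Words with frequency 3: close, remember

2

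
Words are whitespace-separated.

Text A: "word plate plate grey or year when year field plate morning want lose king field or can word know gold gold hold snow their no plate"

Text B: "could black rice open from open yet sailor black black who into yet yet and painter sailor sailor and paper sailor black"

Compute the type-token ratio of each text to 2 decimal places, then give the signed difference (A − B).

0.14

TTR(A) = 18/26 = 0.69
TTR(B) = 12/22 = 0.55
Difference = 0.69 − 0.55 = 0.14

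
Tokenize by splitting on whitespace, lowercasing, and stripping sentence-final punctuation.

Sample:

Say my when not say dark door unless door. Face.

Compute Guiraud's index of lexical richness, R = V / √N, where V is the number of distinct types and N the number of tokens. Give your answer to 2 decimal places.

N = 10, V = 8.
√N = 3.162278
R = 8 / 3.162278 = 2.53

2.53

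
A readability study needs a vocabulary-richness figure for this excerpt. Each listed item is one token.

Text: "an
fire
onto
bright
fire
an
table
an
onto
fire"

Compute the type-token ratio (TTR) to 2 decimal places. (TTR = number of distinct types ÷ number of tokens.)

N = 10 tokens, V = 5 types.
TTR = V / N = 5 / 10 = 0.50

0.50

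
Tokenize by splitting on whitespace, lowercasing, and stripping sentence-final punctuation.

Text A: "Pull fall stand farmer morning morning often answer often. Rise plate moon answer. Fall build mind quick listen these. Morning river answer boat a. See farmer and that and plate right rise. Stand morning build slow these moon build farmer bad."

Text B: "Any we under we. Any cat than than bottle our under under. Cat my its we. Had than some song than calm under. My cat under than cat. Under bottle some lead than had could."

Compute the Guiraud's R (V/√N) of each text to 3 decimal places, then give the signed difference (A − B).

1.213

A: V=24, N=41, R=3.748
B: V=15, N=35, R=2.535
Difference = 3.748 − 2.535 = 1.213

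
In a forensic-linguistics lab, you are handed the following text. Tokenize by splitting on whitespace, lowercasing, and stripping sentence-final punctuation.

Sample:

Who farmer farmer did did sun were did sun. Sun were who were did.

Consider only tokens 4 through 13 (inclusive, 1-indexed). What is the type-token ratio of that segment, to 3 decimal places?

Segment tokens 4–13: did, did, sun, were, did, sun, sun, were, who, were
Segment N = 10, segment V = 4.
TTR = 4 / 10 = 0.400

0.400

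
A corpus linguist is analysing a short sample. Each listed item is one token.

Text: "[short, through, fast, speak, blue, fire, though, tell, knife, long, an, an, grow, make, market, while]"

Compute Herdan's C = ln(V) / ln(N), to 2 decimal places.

N = 16, V = 15.
ln(V) = 2.708050, ln(N) = 2.772589
C = 2.708050 / 2.772589 = 0.98

0.98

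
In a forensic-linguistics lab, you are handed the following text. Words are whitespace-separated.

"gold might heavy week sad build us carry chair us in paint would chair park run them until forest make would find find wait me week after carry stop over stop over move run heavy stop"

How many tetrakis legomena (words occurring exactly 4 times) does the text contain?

Frequencies: stop:3, heavy:2, week:2, us:2, carry:2, chair:2, would:2, run:2, find:2, over:2, gold:1, might:1, sad:1, build:1, in:1, paint:1, park:1, them:1, until:1, forest:1, … (5 more, each freq 1)
Words with frequency 4: (none)

0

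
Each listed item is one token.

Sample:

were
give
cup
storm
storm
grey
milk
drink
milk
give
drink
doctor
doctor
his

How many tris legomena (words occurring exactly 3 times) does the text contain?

Frequencies: give:2, storm:2, milk:2, drink:2, doctor:2, were:1, cup:1, grey:1, his:1
Words with frequency 3: (none)

0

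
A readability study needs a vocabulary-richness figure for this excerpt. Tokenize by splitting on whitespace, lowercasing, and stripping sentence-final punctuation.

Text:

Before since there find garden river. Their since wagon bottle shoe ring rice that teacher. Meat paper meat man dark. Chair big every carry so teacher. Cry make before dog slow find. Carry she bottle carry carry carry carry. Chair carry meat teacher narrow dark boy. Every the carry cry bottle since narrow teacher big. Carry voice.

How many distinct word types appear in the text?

32

Distinct types: {before, big, bottle, boy, carry, chair, cry, dark, dog, every, find, garden, make, man, meat, narrow, paper, rice, ring, river, she, shoe, since, slow, so, teacher, that, the, their, there, voice, wagon}
V = 32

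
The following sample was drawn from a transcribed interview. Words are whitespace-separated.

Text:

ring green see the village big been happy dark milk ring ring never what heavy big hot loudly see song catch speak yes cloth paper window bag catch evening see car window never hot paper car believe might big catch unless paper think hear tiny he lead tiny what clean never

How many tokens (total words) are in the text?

51

Tokens: ring, green, see, the, village, big, been, happy, dark, milk, ring, ring, never, what, heavy, big, hot, loudly, see, song, catch, speak, yes, cloth, paper, window, bag, catch, evening, see, car, window, never, hot, paper, car, believe, might, big, catch, unless, paper, think, hear, tiny, he, lead, tiny, what, clean, never
N = 51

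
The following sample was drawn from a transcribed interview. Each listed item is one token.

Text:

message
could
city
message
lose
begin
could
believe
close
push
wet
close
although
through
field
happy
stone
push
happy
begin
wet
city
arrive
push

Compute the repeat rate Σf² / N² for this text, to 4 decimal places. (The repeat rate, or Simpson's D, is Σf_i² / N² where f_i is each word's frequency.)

0.0764

Frequencies: push:3, message:2, could:2, city:2, begin:2, close:2, wet:2, happy:2, lose:1, believe:1, although:1, through:1, field:1, stone:1, arrive:1
Σf² = 44; N² = 576
Repeat rate = 44 / 576 = 0.0764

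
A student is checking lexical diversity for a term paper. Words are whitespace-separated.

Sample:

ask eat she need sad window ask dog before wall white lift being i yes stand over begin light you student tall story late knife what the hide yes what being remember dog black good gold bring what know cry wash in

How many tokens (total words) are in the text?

42

Tokens: ask, eat, she, need, sad, window, ask, dog, before, wall, white, lift, being, i, yes, stand, over, begin, light, you, student, tall, story, late, knife, what, the, hide, yes, what, being, remember, dog, black, good, gold, bring, what, know, cry, wash, in
N = 42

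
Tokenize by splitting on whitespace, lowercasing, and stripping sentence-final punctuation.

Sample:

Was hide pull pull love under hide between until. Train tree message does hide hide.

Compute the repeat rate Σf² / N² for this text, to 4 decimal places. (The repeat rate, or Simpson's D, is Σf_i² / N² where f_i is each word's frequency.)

Frequencies: hide:4, pull:2, was:1, love:1, under:1, between:1, until:1, train:1, tree:1, message:1, does:1
Σf² = 29; N² = 225
Repeat rate = 29 / 225 = 0.1289

0.1289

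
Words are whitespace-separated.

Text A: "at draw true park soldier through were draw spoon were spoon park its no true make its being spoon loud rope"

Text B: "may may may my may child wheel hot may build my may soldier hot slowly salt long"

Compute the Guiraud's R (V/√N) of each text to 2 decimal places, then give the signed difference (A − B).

A: V=14, N=21, R=3.06
B: V=10, N=17, R=2.43
Difference = 3.06 − 2.43 = 0.63

0.63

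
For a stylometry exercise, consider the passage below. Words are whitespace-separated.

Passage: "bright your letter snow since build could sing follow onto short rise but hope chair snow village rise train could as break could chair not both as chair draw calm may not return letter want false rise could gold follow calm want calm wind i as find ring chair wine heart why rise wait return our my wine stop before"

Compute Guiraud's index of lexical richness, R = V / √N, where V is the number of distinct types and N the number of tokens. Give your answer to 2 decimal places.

5.16

N = 60, V = 40.
√N = 7.745967
R = 40 / 7.745967 = 5.16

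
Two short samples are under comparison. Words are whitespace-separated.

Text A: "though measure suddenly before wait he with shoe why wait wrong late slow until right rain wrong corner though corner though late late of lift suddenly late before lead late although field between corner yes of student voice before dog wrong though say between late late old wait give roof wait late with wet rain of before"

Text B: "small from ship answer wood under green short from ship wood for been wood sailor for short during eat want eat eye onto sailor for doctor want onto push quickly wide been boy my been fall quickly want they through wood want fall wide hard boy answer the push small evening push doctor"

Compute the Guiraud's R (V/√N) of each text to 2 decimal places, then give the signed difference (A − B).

0.26

A: V=31, N=57, R=4.11
B: V=28, N=53, R=3.85
Difference = 4.11 − 3.85 = 0.26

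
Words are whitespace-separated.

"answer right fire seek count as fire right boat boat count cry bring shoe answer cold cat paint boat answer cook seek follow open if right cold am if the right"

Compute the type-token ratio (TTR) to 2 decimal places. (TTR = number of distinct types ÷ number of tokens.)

N = 31 tokens, V = 19 types.
TTR = V / N = 19 / 31 = 0.61

0.61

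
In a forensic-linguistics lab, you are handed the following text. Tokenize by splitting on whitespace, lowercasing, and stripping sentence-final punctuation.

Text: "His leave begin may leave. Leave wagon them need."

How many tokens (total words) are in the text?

9

Tokens: his, leave, begin, may, leave, leave, wagon, them, need
N = 9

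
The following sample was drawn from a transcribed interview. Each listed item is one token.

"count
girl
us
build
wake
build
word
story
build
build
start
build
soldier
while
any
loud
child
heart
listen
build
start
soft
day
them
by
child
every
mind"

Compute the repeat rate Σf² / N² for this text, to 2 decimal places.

Frequencies: build:6, start:2, child:2, count:1, girl:1, us:1, wake:1, word:1, story:1, soldier:1, while:1, any:1, loud:1, heart:1, listen:1, soft:1, day:1, them:1, by:1, every:1, … (1 more, each freq 1)
Σf² = 62; N² = 784
Repeat rate = 62 / 784 = 0.08

0.08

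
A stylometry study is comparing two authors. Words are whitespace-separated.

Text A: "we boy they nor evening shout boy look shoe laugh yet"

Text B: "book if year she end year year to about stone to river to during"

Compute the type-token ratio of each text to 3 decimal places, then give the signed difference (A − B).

0.195

TTR(A) = 10/11 = 0.909
TTR(B) = 10/14 = 0.714
Difference = 0.909 − 0.714 = 0.195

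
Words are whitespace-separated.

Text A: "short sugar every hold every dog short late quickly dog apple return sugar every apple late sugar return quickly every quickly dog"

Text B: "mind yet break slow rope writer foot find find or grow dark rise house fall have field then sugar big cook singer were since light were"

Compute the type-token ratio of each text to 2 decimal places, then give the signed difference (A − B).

TTR(A) = 9/22 = 0.41
TTR(B) = 24/26 = 0.92
Difference = 0.41 − 0.92 = -0.51

-0.51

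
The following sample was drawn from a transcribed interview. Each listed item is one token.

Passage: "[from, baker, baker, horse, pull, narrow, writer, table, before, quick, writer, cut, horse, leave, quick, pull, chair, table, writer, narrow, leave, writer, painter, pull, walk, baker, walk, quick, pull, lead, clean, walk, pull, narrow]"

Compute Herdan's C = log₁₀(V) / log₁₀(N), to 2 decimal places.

N = 34, V = 16.
log₁₀(V) = 1.204120, log₁₀(N) = 1.531479
C = 1.204120 / 1.531479 = 0.79

0.79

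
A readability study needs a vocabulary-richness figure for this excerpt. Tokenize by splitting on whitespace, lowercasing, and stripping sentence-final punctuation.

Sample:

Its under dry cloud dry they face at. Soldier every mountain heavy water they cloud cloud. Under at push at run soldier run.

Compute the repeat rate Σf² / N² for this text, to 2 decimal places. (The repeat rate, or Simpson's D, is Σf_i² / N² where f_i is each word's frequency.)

0.09

Frequencies: cloud:3, at:3, under:2, dry:2, they:2, soldier:2, run:2, its:1, face:1, every:1, mountain:1, heavy:1, water:1, push:1
Σf² = 45; N² = 529
Repeat rate = 45 / 529 = 0.09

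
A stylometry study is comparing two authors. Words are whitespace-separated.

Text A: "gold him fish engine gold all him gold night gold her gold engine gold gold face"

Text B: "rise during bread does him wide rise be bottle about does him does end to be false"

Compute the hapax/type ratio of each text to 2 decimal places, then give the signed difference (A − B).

A: hapax=5, V=8, ratio=0.63
B: hapax=8, V=12, ratio=0.67
Difference = 0.63 − 0.67 = -0.04

-0.04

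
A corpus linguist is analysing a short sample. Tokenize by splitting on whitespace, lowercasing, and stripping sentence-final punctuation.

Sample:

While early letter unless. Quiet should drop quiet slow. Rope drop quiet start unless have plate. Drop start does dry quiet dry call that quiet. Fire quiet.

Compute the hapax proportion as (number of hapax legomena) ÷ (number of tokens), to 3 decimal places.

Frequencies: quiet:6, drop:3, unless:2, start:2, dry:2, while:1, early:1, letter:1, should:1, slow:1, rope:1, have:1, plate:1, does:1, call:1, that:1, fire:1
Hapax count = 12; token count = 27.
Ratio = 12 / 27 = 0.444

0.444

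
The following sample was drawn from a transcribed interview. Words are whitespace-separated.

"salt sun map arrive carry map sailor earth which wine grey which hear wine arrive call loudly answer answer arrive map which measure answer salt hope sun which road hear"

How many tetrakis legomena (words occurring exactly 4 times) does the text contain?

1

Frequencies: which:4, map:3, arrive:3, answer:3, salt:2, sun:2, wine:2, hear:2, carry:1, sailor:1, earth:1, grey:1, call:1, loudly:1, measure:1, hope:1, road:1
Words with frequency 4: which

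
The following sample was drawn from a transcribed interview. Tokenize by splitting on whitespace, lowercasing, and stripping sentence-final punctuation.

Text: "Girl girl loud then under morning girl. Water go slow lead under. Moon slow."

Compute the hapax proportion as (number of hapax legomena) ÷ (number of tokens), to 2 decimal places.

Frequencies: girl:3, under:2, slow:2, loud:1, then:1, morning:1, water:1, go:1, lead:1, moon:1
Hapax count = 7; token count = 14.
Ratio = 7 / 14 = 0.50

0.50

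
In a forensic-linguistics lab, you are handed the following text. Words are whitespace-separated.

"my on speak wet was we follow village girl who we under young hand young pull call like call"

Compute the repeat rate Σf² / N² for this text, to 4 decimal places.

0.0693

Frequencies: we:2, young:2, call:2, my:1, on:1, speak:1, wet:1, was:1, follow:1, village:1, girl:1, who:1, under:1, hand:1, pull:1, like:1
Σf² = 25; N² = 361
Repeat rate = 25 / 361 = 0.0693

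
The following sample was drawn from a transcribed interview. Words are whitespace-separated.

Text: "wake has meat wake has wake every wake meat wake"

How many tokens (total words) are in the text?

Tokens: wake, has, meat, wake, has, wake, every, wake, meat, wake
N = 10

10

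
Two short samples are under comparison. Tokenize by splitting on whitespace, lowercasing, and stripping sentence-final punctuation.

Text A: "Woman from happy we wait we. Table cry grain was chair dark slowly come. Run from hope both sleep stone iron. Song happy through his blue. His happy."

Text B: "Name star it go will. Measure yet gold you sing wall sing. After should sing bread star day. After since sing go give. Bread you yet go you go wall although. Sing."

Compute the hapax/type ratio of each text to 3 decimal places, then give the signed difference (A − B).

A: hapax=19, V=23, ratio=0.826
B: hapax=10, V=18, ratio=0.556
Difference = 0.826 − 0.556 = 0.270

0.270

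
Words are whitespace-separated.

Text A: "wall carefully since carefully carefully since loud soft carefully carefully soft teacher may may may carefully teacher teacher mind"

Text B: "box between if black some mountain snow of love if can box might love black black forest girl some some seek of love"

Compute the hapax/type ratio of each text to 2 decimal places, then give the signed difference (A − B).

-0.19

A: hapax=3, V=8, ratio=0.38
B: hapax=8, V=14, ratio=0.57
Difference = 0.38 − 0.57 = -0.19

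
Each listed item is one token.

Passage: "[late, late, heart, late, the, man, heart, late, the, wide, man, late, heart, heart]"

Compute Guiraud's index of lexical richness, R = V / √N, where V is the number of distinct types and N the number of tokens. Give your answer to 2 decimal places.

1.34

N = 14, V = 5.
√N = 3.741657
R = 5 / 3.741657 = 1.34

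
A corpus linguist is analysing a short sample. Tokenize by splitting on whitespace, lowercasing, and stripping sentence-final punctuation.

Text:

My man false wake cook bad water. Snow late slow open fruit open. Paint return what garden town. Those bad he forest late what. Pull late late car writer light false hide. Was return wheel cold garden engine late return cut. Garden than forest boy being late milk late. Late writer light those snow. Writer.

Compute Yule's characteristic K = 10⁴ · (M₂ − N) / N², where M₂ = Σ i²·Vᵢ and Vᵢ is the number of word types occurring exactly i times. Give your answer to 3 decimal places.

Frequencies: late:8, return:3, garden:3, writer:3, false:2, bad:2, snow:2, open:2, what:2, those:2, forest:2, light:2, my:1, man:1, wake:1, cook:1, water:1, slow:1, fruit:1, paint:1, … (14 more, each freq 1)
N = 55. Frequency spectrum: V_1=22, V_2=8, V_3=3, V_8=1
M₂ = 1²·22 + 2²·8 + 3²·3 + 8²·1 = 145
K = 10000 × (145 − 55) / 55² = 297.521

297.521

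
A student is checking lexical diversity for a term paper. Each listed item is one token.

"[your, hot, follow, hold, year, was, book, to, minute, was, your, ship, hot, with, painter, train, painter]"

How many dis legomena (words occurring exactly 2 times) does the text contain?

4

Frequencies: your:2, hot:2, was:2, painter:2, follow:1, hold:1, year:1, book:1, to:1, minute:1, ship:1, with:1, train:1
Words with frequency 2: hot, painter, was, your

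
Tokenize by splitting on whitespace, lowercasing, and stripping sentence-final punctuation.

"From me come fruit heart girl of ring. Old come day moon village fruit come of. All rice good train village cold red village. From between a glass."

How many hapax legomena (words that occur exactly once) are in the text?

16

Frequencies: come:3, village:3, from:2, fruit:2, of:2, me:1, heart:1, girl:1, ring:1, old:1, day:1, moon:1, all:1, rice:1, good:1, train:1, cold:1, red:1, between:1, a:1, … (1 more, each freq 1)
Hapax (freq=1): a, all, between, cold, day, girl, glass, good, heart, me, moon, old, red, rice, ring, train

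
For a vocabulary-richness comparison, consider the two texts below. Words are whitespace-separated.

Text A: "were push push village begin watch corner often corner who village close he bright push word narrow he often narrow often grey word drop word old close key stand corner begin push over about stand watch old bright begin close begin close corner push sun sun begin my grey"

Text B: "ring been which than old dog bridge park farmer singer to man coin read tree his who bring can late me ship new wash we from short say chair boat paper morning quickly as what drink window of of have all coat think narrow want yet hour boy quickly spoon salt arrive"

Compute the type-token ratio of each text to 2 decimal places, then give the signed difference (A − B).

TTR(A) = 22/49 = 0.45
TTR(B) = 50/52 = 0.96
Difference = 0.45 − 0.96 = -0.51

-0.51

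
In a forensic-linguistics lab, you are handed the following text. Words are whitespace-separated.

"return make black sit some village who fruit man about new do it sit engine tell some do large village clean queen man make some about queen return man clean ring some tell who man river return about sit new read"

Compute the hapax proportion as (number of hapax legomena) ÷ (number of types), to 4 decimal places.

Frequencies: some:4, man:4, return:3, sit:3, about:3, make:2, village:2, who:2, new:2, do:2, tell:2, clean:2, queen:2, black:1, fruit:1, it:1, engine:1, large:1, ring:1, river:1, … (1 more, each freq 1)
Hapax count = 8; type count = 21.
Ratio = 8 / 21 = 0.3810

0.3810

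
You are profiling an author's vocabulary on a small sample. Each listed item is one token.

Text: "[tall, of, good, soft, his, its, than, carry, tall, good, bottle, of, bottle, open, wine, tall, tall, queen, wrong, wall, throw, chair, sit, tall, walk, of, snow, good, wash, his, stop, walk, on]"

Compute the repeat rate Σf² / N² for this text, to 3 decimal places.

Frequencies: tall:5, of:3, good:3, his:2, bottle:2, walk:2, soft:1, its:1, than:1, carry:1, open:1, wine:1, queen:1, wrong:1, wall:1, throw:1, chair:1, sit:1, snow:1, wash:1, … (2 more, each freq 1)
Σf² = 71; N² = 1089
Repeat rate = 71 / 1089 = 0.065

0.065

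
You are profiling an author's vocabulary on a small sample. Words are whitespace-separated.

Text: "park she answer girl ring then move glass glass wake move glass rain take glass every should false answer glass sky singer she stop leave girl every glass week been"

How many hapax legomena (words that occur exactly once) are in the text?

Frequencies: glass:6, she:2, answer:2, girl:2, move:2, every:2, park:1, ring:1, then:1, wake:1, rain:1, take:1, should:1, false:1, sky:1, singer:1, stop:1, leave:1, week:1, been:1
Hapax (freq=1): been, false, leave, park, rain, ring, should, singer, sky, stop, take, then, wake, week

14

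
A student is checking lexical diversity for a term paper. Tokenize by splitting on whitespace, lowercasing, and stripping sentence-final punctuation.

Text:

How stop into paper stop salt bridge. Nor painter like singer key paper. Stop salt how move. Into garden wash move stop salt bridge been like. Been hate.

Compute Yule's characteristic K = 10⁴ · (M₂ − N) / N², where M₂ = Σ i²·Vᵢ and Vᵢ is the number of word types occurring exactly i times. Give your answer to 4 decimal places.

408.1633

Frequencies: stop:4, salt:3, how:2, into:2, paper:2, bridge:2, like:2, move:2, been:2, nor:1, painter:1, singer:1, key:1, garden:1, wash:1, hate:1
N = 28. Frequency spectrum: V_1=7, V_2=7, V_3=1, V_4=1
M₂ = 1²·7 + 2²·7 + 3²·1 + 4²·1 = 60
K = 10000 × (60 − 28) / 28² = 408.1633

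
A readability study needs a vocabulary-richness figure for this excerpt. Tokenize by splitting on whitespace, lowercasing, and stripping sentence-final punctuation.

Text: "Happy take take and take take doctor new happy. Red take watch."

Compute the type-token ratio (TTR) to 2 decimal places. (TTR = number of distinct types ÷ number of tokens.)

N = 12 tokens, V = 7 types.
TTR = V / N = 7 / 12 = 0.58

0.58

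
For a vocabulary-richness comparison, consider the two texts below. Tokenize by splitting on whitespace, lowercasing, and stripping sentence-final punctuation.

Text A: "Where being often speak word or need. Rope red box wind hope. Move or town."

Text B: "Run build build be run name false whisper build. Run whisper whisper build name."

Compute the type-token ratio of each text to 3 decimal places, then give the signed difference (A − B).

0.504

TTR(A) = 14/15 = 0.933
TTR(B) = 6/14 = 0.429
Difference = 0.933 − 0.429 = 0.504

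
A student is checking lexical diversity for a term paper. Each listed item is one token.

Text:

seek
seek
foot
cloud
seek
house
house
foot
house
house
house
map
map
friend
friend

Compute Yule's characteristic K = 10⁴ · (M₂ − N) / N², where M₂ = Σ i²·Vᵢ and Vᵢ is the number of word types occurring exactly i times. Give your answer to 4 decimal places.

1422.2222

Frequencies: house:5, seek:3, foot:2, map:2, friend:2, cloud:1
N = 15. Frequency spectrum: V_1=1, V_2=3, V_3=1, V_5=1
M₂ = 1²·1 + 2²·3 + 3²·1 + 5²·1 = 47
K = 10000 × (47 − 15) / 15² = 1422.2222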